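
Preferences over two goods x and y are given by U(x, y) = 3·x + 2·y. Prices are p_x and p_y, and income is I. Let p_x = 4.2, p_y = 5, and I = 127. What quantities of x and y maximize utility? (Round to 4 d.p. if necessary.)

Perfect substitutes: compare marginal utility per dollar. 3/p_x vs 2/p_y → 0.7143 vs 0.4.
x gives more utility per dollar, so spend all income on x: x* = I/p_x, y* = 0.
Numerically: x* = 30.2381, y* = 0.

x* = 30.2381, y* = 0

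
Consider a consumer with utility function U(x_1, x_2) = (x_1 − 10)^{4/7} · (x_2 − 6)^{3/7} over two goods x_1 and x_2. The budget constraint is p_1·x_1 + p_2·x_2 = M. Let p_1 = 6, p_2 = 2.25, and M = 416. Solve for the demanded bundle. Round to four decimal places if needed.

MRS = (4/3)·(x_2−6)/(x_1−10). Tangency with p_1/p_2 gives x_2−6 = (3/4)·(p_1/p_2)·(x_1−10).
Substituting into the budget: x_1* = 10 + 4/7·(M − 10·p_1 − 6·p_2)/p_1, and x_2* = 6 + 3/7·(…)/p_2.
Discretionary income = 416 − 10·6 − 6·2.25 = 342.5; x_1* = 10 + 4/7·342.5/6 = 42.619; x_2* = 6 + 3/7·342.5/2.25 = 71.2381.

x_1* = 42.619, x_2* = 71.2381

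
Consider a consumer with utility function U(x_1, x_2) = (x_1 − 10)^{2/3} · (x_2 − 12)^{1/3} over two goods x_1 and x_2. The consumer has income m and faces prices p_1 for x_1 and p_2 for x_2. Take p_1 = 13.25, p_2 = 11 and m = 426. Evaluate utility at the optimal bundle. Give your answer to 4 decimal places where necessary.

MRS = 2·(x_2−12)/(x_1−10). Tangency with p_1/p_2 gives x_2−12 = (1/2)·(p_1/p_2)·(x_1−10).
After buying the subsistence bundle (10, 12), a share 2/3 of the remaining income goes to x_1: x_1* = 10 + 2/3·(m − 10p_1 − 12p_2)/p_1.
Discretionary income = 426 − 10·13.25 − 12·11 = 161.5; x_1* = 10 + 2/3·161.5/13.25 = 18.1258; x_2* = 12 + 1/3·161.5/11 = 16.8939.
Utility at the optimum: U(18.1258, 16.8939) = 6.8622.

V = 6.8622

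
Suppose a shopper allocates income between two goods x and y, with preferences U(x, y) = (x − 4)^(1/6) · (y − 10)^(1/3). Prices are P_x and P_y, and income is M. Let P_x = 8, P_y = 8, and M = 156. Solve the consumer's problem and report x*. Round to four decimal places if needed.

This is Cobb-Douglas in (x−4, y−10): tangency gives 1/6·P_y·(y−10) = 1/3·P_x·(x−4).
After buying the subsistence bundle (4, 10), a share 1/3 of the remaining income goes to x: x* = 4 + 1/3·(M − 4P_x − 10P_y)/P_x.
Discretionary income = 156 − 4·8 − 10·8 = 44; x* = 4 + 1/3·44/8 = 5.8333.

x* = 5.8333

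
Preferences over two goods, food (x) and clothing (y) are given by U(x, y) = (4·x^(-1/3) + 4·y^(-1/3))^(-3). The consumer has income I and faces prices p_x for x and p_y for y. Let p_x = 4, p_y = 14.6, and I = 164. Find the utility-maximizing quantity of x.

MRS = MU_x/MU_y = (y/x)^(4/3). Set equal to p_x/p_y.
Solve for the ratio: y/x = [p_x/p_y]^(0.75).
Substitute y = (y/x)·x into the budget: x* = I/(p_x + p_y·(y/x)).
Numerically y/x = 0.378687, so x* = 164/(4 + 14.6·0.378687) = 17.2109.

x* = 17.2109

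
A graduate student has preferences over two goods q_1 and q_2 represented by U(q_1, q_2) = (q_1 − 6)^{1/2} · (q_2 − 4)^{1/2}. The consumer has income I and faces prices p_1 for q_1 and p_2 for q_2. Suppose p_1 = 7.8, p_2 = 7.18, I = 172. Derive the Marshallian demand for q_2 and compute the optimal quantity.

q_2* = 10.7187

MRS = (q_2−4)/(q_1−6). Tangency with p_1/p_2 gives q_2−4 = (p_1/p_2)·(q_1−6).
Substituting into the budget: q_1* = 6 + 0.5·(I − 6·p_1 − 4·p_2)/p_1, and q_2* = 4 + 0.5·(…)/p_2.
Discretionary income = 172 − 6·7.8 − 4·7.18 = 96.48; q_2* = 4 + 0.5·96.48/7.18 = 10.7187.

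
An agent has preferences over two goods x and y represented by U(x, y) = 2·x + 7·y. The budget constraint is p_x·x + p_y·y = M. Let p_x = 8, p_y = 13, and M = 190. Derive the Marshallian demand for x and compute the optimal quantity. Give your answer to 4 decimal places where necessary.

Linear utility — the consumer picks whichever good has higher MU/price: 2/8 = 0.25 vs 7/13 = 0.5385.
y gives more utility per dollar, so spend all income on y: y* = M/p_y, x* = 0.
Numerically: x* = 0, y* = 14.6154.

x* = 0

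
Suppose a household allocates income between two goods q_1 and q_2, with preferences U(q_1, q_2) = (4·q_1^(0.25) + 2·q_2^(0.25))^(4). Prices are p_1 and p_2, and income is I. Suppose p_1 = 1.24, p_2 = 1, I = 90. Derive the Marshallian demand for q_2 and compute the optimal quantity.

Numerically q_2/q_1 = 0.528675, so q_1* = 90/(1.24 + 1·0.528675) = 50.8855 and q_2* = 0.528675·50.8855 = 26.9019.

q_2* = 26.9019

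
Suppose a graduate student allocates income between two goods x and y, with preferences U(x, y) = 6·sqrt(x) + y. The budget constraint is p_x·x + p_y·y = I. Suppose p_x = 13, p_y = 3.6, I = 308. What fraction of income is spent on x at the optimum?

share on x = 0.0291

MU_x = 3/√x, MU_y = 1. Tangency: 3/√x = p_x/p_y.
Solve: √x = 3·p_y/p_x, so x*(p_x,p_y) = (3·p_y/p_x)², and y* = (I − p_x·x*)/p_y.
Plugging in: x* = (3·3.6/13)² = 0.6902, y* = 83.0632.
Expenditure on x: 13·0.6902 = 8.9723; share = 0.0291.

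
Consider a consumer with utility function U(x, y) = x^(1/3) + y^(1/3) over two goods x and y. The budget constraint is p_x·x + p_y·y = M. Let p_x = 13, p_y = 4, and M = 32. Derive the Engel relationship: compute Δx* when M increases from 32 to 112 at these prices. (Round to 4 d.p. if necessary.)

From the CES first-order condition, (y/x)^(2/3) = p_x/p_y.
Solve for the ratio: y/x = [p_x/p_y]^(1.5).
Substitute y = (y/x)·x into the budget: x* = M/(p_x + p_y·(y/x)).
Numerically y/x = 5.859021, so x* = 32/(13 + 4·5.859021) = 0.8783.
At M' = 112: x* = 3.0739. Change: 3.0739 − 0.8783 = 2.1956.

Δx* = 2.1956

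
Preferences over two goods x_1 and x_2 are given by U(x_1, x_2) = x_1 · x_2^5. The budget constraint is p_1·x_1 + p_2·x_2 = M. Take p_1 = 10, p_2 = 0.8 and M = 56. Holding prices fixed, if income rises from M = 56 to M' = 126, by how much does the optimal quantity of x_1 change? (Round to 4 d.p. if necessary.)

MU_x_1/MU_x_2 = (x_2)/(5·x_1); tangency sets this equal to p_1/p_2.
So p_2·x_2 = 5·p_1·x_1; combined with the budget, a share 1/6 of income goes to x_1.
Demand: x_1*(p_1,p_2,M) = 1/6·M/p_1 and x_2* = 5/6·M/p_2.
At p_1=10, p_2=0.8, M=56: x_1* = 1/6·56/10 = 0.9333.
At M' = 126: x_1* = 2.1. Change: 2.1 − 0.9333 = 1.1667.

Δx_1* = 1.1667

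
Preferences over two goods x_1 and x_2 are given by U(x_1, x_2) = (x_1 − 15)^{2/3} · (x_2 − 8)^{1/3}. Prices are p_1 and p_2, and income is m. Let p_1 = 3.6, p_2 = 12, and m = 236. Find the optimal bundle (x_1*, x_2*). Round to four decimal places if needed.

This is Cobb-Douglas in (x_1−15, x_2−8): tangency gives 2/3·p_2·(x_2−8) = 1/3·p_1·(x_1−15).
Substituting into the budget: x_1* = 15 + 2/3·(m − 15·p_1 − 8·p_2)/p_1, and x_2* = 8 + 1/3·(…)/p_2.
Discretionary income = 236 − 15·3.6 − 8·12 = 86; x_1* = 15 + 2/3·86/3.6 = 30.9259; x_2* = 8 + 1/3·86/12 = 10.3889.

x_1* = 30.9259, x_2* = 10.3889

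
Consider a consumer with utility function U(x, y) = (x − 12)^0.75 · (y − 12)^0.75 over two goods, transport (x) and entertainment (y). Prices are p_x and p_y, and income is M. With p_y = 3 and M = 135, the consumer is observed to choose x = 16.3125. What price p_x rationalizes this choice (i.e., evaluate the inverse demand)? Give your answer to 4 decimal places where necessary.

p_x = 4.8

Let x' = x−12, y' = y−12. MRS = y'/x' = p_x/p_y.
Substituting into the budget: x* = 12 + 0.5·(M − 12·p_x − 12·p_y)/p_x, and y* = 12 + 0.5·(…)/p_y.
Set x* = 16.3125 in the demand function and solve for p_x: p_x = 4.8.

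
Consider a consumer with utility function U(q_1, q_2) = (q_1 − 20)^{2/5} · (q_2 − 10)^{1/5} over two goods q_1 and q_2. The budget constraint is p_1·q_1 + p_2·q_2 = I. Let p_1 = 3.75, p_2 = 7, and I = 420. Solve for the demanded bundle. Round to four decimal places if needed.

q_1* = 68.8889, q_2* = 23.0952

This is Cobb-Douglas in (q_1−20, q_2−10): tangency gives 0.4·p_2·(q_2−10) = 0.2·p_1·(q_1−20).
After buying the subsistence bundle (20, 10), a share 2/3 of the remaining income goes to q_1: q_1* = 20 + 2/3·(I − 20p_1 − 10p_2)/p_1.
Discretionary income = 420 − 20·3.75 − 10·7 = 275; q_1* = 20 + 2/3·275/3.75 = 68.8889; q_2* = 10 + 1/3·275/7 = 23.0952.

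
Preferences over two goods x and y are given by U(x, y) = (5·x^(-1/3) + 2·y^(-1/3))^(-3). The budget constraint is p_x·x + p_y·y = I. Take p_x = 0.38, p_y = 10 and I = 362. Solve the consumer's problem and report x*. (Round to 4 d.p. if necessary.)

x* = 445.3219

MRS = MU_x/MU_y = (5/2)·(y/x)^(4/3). Set equal to p_x/p_y.
Hence y/x = ((2/5)·p_x/p_y)^(1/(4/3)), i.e. raised to the 0.75 power.
With the ratio pinned down, the budget gives x* = I/(p_x + p_y·(y/x)) and y* = (y/x)·x*.
Numerically y/x = 0.04329, so x* = 362/(0.38 + 10·0.04329) = 445.3219.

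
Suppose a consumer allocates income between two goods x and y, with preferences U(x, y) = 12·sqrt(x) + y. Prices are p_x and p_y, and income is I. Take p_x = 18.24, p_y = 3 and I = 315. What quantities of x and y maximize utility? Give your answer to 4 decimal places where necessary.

Utility is quasi-linear in y; the FOC for x is 6/√x = p_x/p_y.
Thus x* = (6·p_y/p_x)² — independent of I — with the rest of income spent on y.
Plugging in: x* = (6·3/18.24)² = 0.9739, y* = 99.0789.

x* = 0.9739, y* = 99.0789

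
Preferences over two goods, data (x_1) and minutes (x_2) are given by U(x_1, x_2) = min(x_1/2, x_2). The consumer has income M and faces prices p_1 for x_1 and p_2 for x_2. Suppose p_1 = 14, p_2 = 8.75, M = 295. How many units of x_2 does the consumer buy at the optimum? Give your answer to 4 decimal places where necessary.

With perfect complements, no substitution: consume in ratio x_1:x_2 = 2:1.
Budget: p_1·x_1 + p_2·(1/2)·x_1 = M, so (2·p_1 + p_2)·x_1 = 2·M.
Demand: x_1*(p_1,p_2,M) = 2·M/(2·p_1 + p_2), x_2* = M/(2·p_1 + p_2).
Here 2·14 + 8.75 = 36.75, giving x_2* = 8.0272.

x_2* = 8.0272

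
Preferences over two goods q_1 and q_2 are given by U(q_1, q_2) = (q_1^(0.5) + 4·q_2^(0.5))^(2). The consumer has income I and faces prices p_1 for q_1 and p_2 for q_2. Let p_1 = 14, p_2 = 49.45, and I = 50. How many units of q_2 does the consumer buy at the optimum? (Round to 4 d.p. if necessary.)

From the CES first-order condition, (1/4)·(q_2/q_1)^(0.5) = p_1/p_2.
Solve for the ratio: q_2/q_1 = [4·p_1/p_2]^(2).
Substitute q_2 = (q_2/q_1)·q_1 into the budget: q_1* = I/(p_1 + p_2·(q_2/q_1)).
Numerically q_2/q_1 = 1.282459, so q_1* = 50/(14 + 49.45·1.282459) = 0.6458 and q_2* = 1.282459·0.6458 = 0.8283.

q_2* = 0.8283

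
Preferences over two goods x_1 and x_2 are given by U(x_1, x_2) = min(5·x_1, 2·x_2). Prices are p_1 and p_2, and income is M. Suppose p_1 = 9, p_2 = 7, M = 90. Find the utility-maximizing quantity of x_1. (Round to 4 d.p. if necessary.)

x_1* = 3.3962

With perfect complements, no substitution: consume in ratio x_1:x_2 = 2:5.
Budget: p_1·x_1 + p_2·(5/2)·x_1 = M, so (2·p_1 + 5·p_2)·x_1 = 2·M.
Demand: x_1*(p_1,p_2,M) = 2·M/(2·p_1 + 5·p_2), x_2* = 5·M/(2·p_1 + 5·p_2).
Here 2·9 + 5·7 = 53, giving x_1* = 3.3962.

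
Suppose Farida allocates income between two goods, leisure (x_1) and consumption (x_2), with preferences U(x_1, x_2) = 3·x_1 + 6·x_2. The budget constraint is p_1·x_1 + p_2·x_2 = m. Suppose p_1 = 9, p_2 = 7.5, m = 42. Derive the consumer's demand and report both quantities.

x_1* = 0, x_2* = 5.6

Perfect substitutes: compare marginal utility per dollar. 3/p_1 vs 6/p_2 → 0.3333 vs 0.8.
x_2 gives more utility per dollar, so spend all income on x_2: x_2* = m/p_2, x_1* = 0.
Numerically: x_1* = 0, x_2* = 5.6.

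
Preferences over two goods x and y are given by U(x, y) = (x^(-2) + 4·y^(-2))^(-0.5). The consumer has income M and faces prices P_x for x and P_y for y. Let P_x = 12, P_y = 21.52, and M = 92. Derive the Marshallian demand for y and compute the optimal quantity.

y* = 2.9963

From the CES first-order condition, (1/4)·(y/x)^(3) = P_x/P_y.
Hence y/x = (4·P_x/P_y)^(1/(3)), i.e. raised to the 1/3 power.
With the ratio pinned down, the budget gives x* = M/(P_x + P_y·(y/x)) and y* = (y/x)·x*.
Numerically y/x = 1.306571, so x* = 92/(12 + 21.52·1.306571) = 2.2933 and y* = 1.306571·2.2933 = 2.9963.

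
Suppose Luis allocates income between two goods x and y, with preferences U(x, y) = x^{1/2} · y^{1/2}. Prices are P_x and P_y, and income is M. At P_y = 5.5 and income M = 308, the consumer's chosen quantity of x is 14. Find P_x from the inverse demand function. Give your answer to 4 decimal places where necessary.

P_x = 11

The MRS is y/x. Set MRS = P_x/P_y.
Rearranging, P_y·y = P_x·x. Substituting into the budget gives P_x·x·(1 + 1) = M.
Demand: x*(P_x,P_y,M) = 0.5·M/P_x and y* = 0.5·M/P_y.
Set x* = 14 in the demand function and solve for P_x: P_x = 11.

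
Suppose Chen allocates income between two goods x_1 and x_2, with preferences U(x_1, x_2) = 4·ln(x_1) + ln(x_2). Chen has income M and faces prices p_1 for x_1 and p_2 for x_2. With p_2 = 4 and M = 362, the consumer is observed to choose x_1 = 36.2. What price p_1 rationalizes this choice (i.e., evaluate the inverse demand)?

MU_x_1/MU_x_2 = (4·x_2)/(x_1); tangency sets this equal to p_1/p_2.
Rearranging, p_2·x_2 = (1/4)·p_1·x_1. Substituting into the budget gives p_1·x_1·(1 + (1/4)) = M.
Demand: x_1*(p_1,p_2,M) = 0.8·M/p_1 and x_2* = 0.2·M/p_2.
Set x_1* = 36.2 in the demand function and solve for p_1: p_1 = 8.

p_1 = 8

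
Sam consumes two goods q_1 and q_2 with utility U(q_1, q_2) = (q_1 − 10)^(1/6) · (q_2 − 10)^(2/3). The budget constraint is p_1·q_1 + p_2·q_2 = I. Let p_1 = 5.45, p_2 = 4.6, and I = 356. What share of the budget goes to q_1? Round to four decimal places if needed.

MRS = (1/4)·(q_2−10)/(q_1−10). Tangency with p_1/p_2 gives q_2−10 = 4·(p_1/p_2)·(q_1−10).
After buying the subsistence bundle (10, 10), a share 0.2 of the remaining income goes to q_1: q_1* = 10 + 0.2·(I − 10p_1 − 10p_2)/p_1.
Discretionary income = 356 − 10·5.45 − 10·4.6 = 255.5; q_1* = 10 + 0.2·255.5/5.45 = 19.3761; q_2* = 10 + 0.8·255.5/4.6 = 54.4348.
Expenditure on q_1: 5.45·19.3761 = 105.6; share = 0.2966.

share on q_1 = 0.2966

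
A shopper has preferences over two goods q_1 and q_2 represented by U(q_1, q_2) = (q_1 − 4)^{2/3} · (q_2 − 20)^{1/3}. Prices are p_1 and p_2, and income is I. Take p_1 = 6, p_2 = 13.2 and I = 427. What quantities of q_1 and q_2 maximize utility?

q_1* = 19.4444, q_2* = 23.5101

Substituting into the budget: q_1* = 4 + 2/3·(I − 4·p_1 − 20·p_2)/p_1, and q_2* = 20 + 1/3·(…)/p_2.
Discretionary income = 427 − 4·6 − 20·13.2 = 139; q_1* = 4 + 2/3·139/6 = 19.4444; q_2* = 20 + 1/3·139/13.2 = 23.5101.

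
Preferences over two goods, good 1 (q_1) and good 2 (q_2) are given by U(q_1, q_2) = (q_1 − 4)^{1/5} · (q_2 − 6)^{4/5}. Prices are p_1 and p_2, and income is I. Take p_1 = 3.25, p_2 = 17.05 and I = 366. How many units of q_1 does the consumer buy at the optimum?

MRS = (1/4)·(q_2−6)/(q_1−4). Tangency with p_1/p_2 gives q_2−6 = 4·(p_1/p_2)·(q_1−4).
Substituting into the budget: q_1* = 4 + 0.2·(I − 4·p_1 − 6·p_2)/p_1, and q_2* = 6 + 0.8·(…)/p_2.
Discretionary income = 366 − 4·3.25 − 6·17.05 = 250.7; q_1* = 4 + 0.2·250.7/3.25 = 19.4277.

q_1* = 19.4277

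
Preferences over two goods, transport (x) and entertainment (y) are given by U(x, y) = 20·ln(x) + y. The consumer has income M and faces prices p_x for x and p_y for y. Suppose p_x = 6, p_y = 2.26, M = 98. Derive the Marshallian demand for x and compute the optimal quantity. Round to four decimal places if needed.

x* = 7.5333

Set MRS = p_x/p_y: (20/x)/1 = p_x/p_y.
So x*(p_x,p_y) = 20·p_y/p_x, independent of income; and y* = (M − 20·p_y)/p_y.
At the given prices: x* = 20·2.26/6 = 7.5333.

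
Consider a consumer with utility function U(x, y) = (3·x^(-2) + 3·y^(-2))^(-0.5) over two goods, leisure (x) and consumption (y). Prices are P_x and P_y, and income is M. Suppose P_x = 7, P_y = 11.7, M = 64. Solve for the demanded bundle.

MRS = MU_x/MU_y = (y/x)^(3). Set equal to P_x/P_y.
Solve for the ratio: y/x = [P_x/P_y]^(1/3).
Substitute y = (y/x)·x into the budget: x* = M/(P_x + P_y·(y/x)).
Numerically y/x = 0.842631, so x* = 64/(7 + 11.7·0.842631) = 3.7962 and y* = 0.842631·3.7962 = 3.1988.

x* = 3.7962, y* = 3.1988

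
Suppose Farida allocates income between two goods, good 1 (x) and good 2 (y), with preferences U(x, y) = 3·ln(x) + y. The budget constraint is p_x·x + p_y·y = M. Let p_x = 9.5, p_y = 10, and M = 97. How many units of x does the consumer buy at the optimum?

x* = 3.1579

Set MRS = p_x/p_y: (3/x)/1 = p_x/p_y.
So x*(p_x,p_y) = 3·p_y/p_x, independent of income; and y* = (M − 3·p_y)/p_y.
At the given prices: x* = 3·10/9.5 = 3.1579.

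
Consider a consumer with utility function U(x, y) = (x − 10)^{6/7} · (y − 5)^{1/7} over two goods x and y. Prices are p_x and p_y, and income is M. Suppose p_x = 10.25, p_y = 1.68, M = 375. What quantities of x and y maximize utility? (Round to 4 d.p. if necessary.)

x* = 32.085, y* = 27.4575

Let x' = x−10, y' = y−5. MRS = 6·y'/x' = p_x/p_y.
After buying the subsistence bundle (10, 5), a share 6/7 of the remaining income goes to x: x* = 10 + 6/7·(M − 10p_x − 5p_y)/p_x.
Discretionary income = 375 − 10·10.25 − 5·1.68 = 264.1; x* = 10 + 6/7·264.1/10.25 = 32.085; y* = 5 + 1/7·264.1/1.68 = 27.4575.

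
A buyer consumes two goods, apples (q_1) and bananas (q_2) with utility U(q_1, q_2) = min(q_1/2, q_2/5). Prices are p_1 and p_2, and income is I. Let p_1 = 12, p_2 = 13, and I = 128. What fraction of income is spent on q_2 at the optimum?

With perfect complements, no substitution: consume in ratio q_1:q_2 = 2:5.
Budget: p_1·q_1 + p_2·(5/2)·q_1 = I, so (2·p_1 + 5·p_2)·q_1 = 2·I.
Demand: q_1*(p_1,p_2,I) = 2·I/(2·p_1 + 5·p_2), q_2* = 5·I/(2·p_1 + 5·p_2).
Here 2·12 + 5·13 = 89, giving q_1* = 2.8764 and q_2* = 7.191.
Expenditure on q_2: 13·7.191 = 93.4831; share = 0.7303.

share on q_2 = 0.7303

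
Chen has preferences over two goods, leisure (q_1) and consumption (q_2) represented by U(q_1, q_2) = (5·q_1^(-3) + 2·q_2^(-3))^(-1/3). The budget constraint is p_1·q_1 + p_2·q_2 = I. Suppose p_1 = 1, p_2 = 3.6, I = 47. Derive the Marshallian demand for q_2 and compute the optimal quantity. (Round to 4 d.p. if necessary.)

MU_q_1 ∝ 5·q_1^(-4), MU_q_2 ∝ 2·q_2^(-4), so MRS = (5/2)·(q_2/q_1)^(4) = p_1/p_2.
Solve for the ratio: q_2/q_1 = [(2/5)·p_1/p_2]^(0.25).
With the ratio pinned down, the budget gives q_1* = I/(p_1 + p_2·(q_2/q_1)) and q_2* = (q_2/q_1)·q_1*.
Numerically q_2/q_1 = 0.57735, so q_1* = 47/(1 + 3.6·0.57735) = 15.2674 and q_2* = 0.57735·15.2674 = 8.8146.

q_2* = 8.8146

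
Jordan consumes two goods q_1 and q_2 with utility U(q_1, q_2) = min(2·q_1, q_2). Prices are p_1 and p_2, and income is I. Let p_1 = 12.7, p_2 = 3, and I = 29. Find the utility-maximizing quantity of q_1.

Leontief preferences: the optimum is at the kink where q_1/1 = q_2/2, i.e. q_2 = 2·q_1.
Budget: p_1·q_1 + p_2·2·q_1 = I, so (p_1 + 2·p_2)·q_1 = I.
Demand: q_1*(p_1,p_2,I) = I/(p_1 + 2·p_2), q_2* = 2·I/(p_1 + 2·p_2).
Here 12.7 + 2·3 = 18.7, giving q_1* = 1.5508.

q_1* = 1.5508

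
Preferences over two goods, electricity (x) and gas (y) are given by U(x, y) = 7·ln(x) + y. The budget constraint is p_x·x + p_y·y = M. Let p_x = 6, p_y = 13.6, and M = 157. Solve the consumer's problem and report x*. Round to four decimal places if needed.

x* = 15.8667

MU_x = 7/x, MU_y = 1. Tangency: 7/x = p_x/p_y.
So x*(p_x,p_y) = 7·p_y/p_x, independent of income; and y* = (M − 7·p_y)/p_y.
At the given prices: x* = 7·13.6/6 = 15.8667.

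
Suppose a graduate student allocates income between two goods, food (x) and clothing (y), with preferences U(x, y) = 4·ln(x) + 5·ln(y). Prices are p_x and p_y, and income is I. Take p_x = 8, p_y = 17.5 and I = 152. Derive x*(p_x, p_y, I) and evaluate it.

x* = 8.4444

Demand: x*(p_x,p_y,I) = 4/9·I/p_x and y* = 5/9·I/p_y.
At p_x=8, p_y=17.5, I=152: x* = 4/9·152/8 = 8.4444.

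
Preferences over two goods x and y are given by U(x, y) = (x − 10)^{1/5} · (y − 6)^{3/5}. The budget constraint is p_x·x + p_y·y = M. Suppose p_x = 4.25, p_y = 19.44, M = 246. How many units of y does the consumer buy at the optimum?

y* = 9.3511

Let x' = x−10, y' = y−6. MRS = (1/3)·y'/x' = p_x/p_y.
Substituting into the budget: x* = 10 + 0.25·(M − 10·p_x − 6·p_y)/p_x, and y* = 6 + 0.75·(…)/p_y.
Discretionary income = 246 − 10·4.25 − 6·19.44 = 86.86; y* = 6 + 0.75·86.86/19.44 = 9.3511.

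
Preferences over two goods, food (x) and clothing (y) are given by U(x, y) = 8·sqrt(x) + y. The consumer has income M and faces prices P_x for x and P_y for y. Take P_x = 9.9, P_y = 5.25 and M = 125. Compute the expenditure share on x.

Set MRS = P_x/P_y: 4·x^(−1/2) = P_x/P_y.
Thus x* = (4·P_y/P_x)² — independent of M — with the rest of income spent on y.
Plugging in: x* = (4·5.25/9.9)² = 4.4995, y* = 15.3247.
Expenditure on x: 9.9·4.4995 = 44.5455; share = 0.3564.

share on x = 0.3564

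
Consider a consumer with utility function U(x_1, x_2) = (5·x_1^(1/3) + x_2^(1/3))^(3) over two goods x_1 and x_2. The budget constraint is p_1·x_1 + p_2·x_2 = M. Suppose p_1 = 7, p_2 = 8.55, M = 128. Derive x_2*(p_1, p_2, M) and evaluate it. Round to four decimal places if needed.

x_2* = 1.1209

From the CES first-order condition, 5·(x_2/x_1)^(2/3) = p_1/p_2.
Hence x_2/x_1 = ((1/5)·p_1/p_2)^(1/(2/3)), i.e. raised to the 1.5 power.
With the ratio pinned down, the budget gives x_1* = M/(p_1 + p_2·(x_2/x_1)) and x_2* = (x_2/x_1)·x_1*.
Numerically x_2/x_1 = 0.066259, so x_1* = 128/(7 + 8.55·0.066259) = 16.9166 and x_2* = 0.066259·16.9166 = 1.1209.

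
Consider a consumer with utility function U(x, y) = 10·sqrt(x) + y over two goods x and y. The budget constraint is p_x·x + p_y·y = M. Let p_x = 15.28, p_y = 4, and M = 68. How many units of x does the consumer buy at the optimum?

x* = 1.7132

Set MRS = p_x/p_y: 5·x^(−1/2) = p_x/p_y.
Solve: √x = 5·p_y/p_x, so x*(p_x,p_y) = (5·p_y/p_x)², and y* = (M − p_x·x*)/p_y.
Plugging in: x* = (5·4/15.28)² = 1.7132.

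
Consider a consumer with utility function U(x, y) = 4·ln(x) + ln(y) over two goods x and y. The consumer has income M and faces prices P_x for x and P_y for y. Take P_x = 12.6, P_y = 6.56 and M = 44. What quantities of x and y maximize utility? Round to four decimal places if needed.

x* = 2.7937, y* = 1.3415

The MRS is 4·y/x. Set MRS = P_x/P_y.
So 4·P_y·y = P_x·x; combined with the budget, a share 0.8 of income goes to x.
Demand: x*(P_x,P_y,M) = 0.8·M/P_x and y* = 0.2·M/P_y.
At P_x=12.6, P_y=6.56, M=44: x* = 0.8·44/12.6 = 2.7937, y* = 1.3415.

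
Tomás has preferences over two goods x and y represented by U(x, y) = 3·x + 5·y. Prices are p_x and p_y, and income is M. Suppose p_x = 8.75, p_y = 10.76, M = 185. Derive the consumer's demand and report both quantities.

x* = 0, y* = 17.1933

Linear utility — the consumer picks whichever good has higher MU/price: 3/8.75 = 0.3429 vs 5/10.76 = 0.4647.
y gives more utility per dollar, so spend all income on y: y* = M/p_y, x* = 0.
Numerically: x* = 0, y* = 17.1933.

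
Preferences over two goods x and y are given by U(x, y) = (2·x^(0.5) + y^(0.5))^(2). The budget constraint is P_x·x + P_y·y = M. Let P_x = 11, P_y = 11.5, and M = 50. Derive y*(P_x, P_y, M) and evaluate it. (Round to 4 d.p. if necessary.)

From the CES first-order condition, 2·(y/x)^(0.5) = P_x/P_y.
Solve for the ratio: y/x = [(1/2)·P_x/P_y]^(2).
Substitute y = (y/x)·x into the budget: x* = M/(P_x + P_y·(y/x)).
Numerically y/x = 0.228733, so x* = 50/(11 + 11.5·0.228733) = 3.6683 and y* = 0.228733·3.6683 = 0.8391.

y* = 0.8391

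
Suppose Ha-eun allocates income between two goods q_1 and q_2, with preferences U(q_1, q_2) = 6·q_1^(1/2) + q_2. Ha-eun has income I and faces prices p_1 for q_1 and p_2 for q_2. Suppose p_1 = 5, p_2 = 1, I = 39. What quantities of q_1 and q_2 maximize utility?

q_1* = 0.36, q_2* = 37.2

MU_q_1 = 3/√q_1, MU_q_2 = 1. Tangency: 3/√q_1 = p_1/p_2.
Solve: √q_1 = 3·p_2/p_1, so q_1*(p_1,p_2) = (3·p_2/p_1)², and q_2* = (I − p_1·q_1*)/p_2.
Plugging in: q_1* = (3·1/5)² = 0.36, q_2* = 37.2.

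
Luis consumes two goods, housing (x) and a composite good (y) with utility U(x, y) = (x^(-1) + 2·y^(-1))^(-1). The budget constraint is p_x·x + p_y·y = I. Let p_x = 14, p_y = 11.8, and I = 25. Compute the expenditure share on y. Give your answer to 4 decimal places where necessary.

share on y = 0.5649

MRS = MU_x/MU_y = (1/2)·(y/x)^(2). Set equal to p_x/p_y.
Hence y/x = (2·p_x/p_y)^(1/(2)), i.e. raised to the 0.5 power.
Substitute y = (y/x)·x into the budget: x* = I/(p_x + p_y·(y/x)).
Numerically y/x = 1.540416, so x* = 25/(14 + 11.8·1.540416) = 0.777 and y* = 1.540416·0.777 = 1.1968.
Expenditure on y: 11.8·1.1968 = 14.1226; share = 0.5649.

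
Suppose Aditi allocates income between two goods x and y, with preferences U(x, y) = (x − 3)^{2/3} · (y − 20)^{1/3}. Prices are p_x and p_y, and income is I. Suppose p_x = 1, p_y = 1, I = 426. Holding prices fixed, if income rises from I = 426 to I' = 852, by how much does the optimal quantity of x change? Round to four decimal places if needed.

Δx* = 284

Let x' = x−3, y' = y−20. MRS = 2·y'/x' = p_x/p_y.
After buying the subsistence bundle (3, 20), a share 2/3 of the remaining income goes to x: x* = 3 + 2/3·(I − 3p_x − 20p_y)/p_x.
Discretionary income = 426 − 3·1 − 20·1 = 403; x* = 3 + 2/3·403/1 = 271.6667.
At I' = 852: x* = 555.6667. Change: 555.6667 − 271.6667 = 284.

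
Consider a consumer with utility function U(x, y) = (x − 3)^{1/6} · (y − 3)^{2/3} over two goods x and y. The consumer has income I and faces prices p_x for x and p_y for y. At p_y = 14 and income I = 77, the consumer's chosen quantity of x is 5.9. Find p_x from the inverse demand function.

p_x = 2

MRS = (1/4)·(y−3)/(x−3). Tangency with p_x/p_y gives y−3 = 4·(p_x/p_y)·(x−3).
After buying the subsistence bundle (3, 3), a share 0.2 of the remaining income goes to x: x* = 3 + 0.2·(I − 3p_x − 3p_y)/p_x.
Set x* = 5.9 in the demand function and solve for p_x: p_x = 2.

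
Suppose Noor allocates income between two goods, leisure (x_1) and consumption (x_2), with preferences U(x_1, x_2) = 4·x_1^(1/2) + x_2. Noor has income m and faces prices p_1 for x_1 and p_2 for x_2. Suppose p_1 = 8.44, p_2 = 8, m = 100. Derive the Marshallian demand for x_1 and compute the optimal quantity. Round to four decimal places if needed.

x_1* = 3.5938

Set MRS = p_1/p_2: 2·x_1^(−1/2) = p_1/p_2.
Solve: √x_1 = 2·p_2/p_1, so x_1*(p_1,p_2) = (2·p_2/p_1)², and x_2* = (m − p_1·x_1*)/p_2.
Plugging in: x_1* = (2·8/8.44)² = 3.5938.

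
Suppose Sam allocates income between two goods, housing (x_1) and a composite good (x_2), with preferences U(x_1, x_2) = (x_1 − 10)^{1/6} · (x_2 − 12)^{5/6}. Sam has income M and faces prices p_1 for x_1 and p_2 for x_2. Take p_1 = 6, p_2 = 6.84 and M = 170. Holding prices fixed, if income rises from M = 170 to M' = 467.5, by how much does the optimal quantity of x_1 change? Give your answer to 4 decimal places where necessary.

Δx_1* = 8.2639

This is Cobb-Douglas in (x_1−10, x_2−12): tangency gives 1/6·p_2·(x_2−12) = 5/6·p_1·(x_1−10).
After buying the subsistence bundle (10, 12), a share 1/6 of the remaining income goes to x_1: x_1* = 10 + 1/6·(M − 10p_1 − 12p_2)/p_1.
Discretionary income = 170 − 10·6 − 12·6.84 = 27.92; x_1* = 10 + 1/6·27.92/6 = 10.7756.
At M' = 467.5: x_1* = 19.0394. Change: 19.0394 − 10.7756 = 8.2639.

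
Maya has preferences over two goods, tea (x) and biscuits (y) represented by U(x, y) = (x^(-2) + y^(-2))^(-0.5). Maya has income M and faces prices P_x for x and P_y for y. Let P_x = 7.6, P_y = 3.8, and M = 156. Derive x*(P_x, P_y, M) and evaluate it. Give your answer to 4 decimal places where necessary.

MRS = MU_x/MU_y = (y/x)^(3). Set equal to P_x/P_y.
Solve for the ratio: y/x = [P_x/P_y]^(1/3).
With the ratio pinned down, the budget gives x* = M/(P_x + P_y·(y/x)) and y* = (y/x)·x*.
Numerically y/x = 1.259921, so x* = 156/(7.6 + 3.8·1.259921) = 12.5931.

x* = 12.5931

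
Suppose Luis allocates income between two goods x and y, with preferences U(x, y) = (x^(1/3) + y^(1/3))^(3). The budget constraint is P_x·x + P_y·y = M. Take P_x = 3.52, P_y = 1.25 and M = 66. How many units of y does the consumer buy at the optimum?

y* = 33.0845

From the CES first-order condition, (y/x)^(2/3) = P_x/P_y.
Hence y/x = (P_x/P_y)^(1/(2/3)), i.e. raised to the 1.5 power.
Substitute y = (y/x)·x into the budget: x* = M/(P_x + P_y·(y/x)).
Numerically y/x = 4.725513, so x* = 66/(3.52 + 1.25·4.725513) = 7.0012 and y* = 4.725513·7.0012 = 33.0845.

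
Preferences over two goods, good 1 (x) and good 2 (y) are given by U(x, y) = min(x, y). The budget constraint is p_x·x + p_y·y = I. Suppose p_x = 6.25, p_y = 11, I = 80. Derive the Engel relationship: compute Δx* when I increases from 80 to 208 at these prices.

Δx* = 7.4203

With perfect complements, no substitution: consume in ratio x:y = 1:1.
Budget: p_x·x + p_y·x = I, so (p_x + p_y)·x = I.
Demand: x*(p_x,p_y,I) = I/(p_x + p_y), y* = I/(p_x + p_y).
Here 6.25 + 11 = 17.25, giving x* = 4.6377.
At I' = 208: x* = 12.058. Change: 12.058 − 4.6377 = 7.4203.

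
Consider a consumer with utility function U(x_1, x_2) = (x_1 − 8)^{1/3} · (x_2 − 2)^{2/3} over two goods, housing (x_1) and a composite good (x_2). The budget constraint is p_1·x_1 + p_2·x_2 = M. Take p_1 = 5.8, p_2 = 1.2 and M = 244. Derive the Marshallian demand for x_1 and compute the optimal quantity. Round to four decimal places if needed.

x_1* = 19.2184

Substituting into the budget: x_1* = 8 + 1/3·(M − 8·p_1 − 2·p_2)/p_1, and x_2* = 2 + 2/3·(…)/p_2.
Discretionary income = 244 − 8·5.8 − 2·1.2 = 195.2; x_1* = 8 + 1/3·195.2/5.8 = 19.2184.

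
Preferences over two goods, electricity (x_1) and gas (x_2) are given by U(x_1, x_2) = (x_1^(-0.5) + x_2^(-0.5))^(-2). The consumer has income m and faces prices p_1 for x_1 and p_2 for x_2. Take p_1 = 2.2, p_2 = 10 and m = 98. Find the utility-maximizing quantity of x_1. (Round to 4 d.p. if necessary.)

x_1* = 16.7685

MRS = MU_x_1/MU_x_2 = (x_2/x_1)^(1.5). Set equal to p_1/p_2.
Solve for the ratio: x_2/x_1 = [p_1/p_2]^(2/3).
Substitute x_2 = (x_2/x_1)·x_1 into the budget: x_1* = m/(p_1 + p_2·(x_2/x_1)).
Numerically x_2/x_1 = 0.364431, so x_1* = 98/(2.2 + 10·0.364431) = 16.7685.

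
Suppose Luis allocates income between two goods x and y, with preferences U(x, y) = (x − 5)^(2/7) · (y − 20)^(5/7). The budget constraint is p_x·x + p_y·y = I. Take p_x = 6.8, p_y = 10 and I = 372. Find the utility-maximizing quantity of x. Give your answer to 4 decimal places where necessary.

Let x' = x−5, y' = y−20. MRS = (2/5)·y'/x' = p_x/p_y.
After buying the subsistence bundle (5, 20), a share 2/7 of the remaining income goes to x: x* = 5 + 2/7·(I − 5p_x − 20p_y)/p_x.
Discretionary income = 372 − 5·6.8 − 20·10 = 138; x* = 5 + 2/7·138/6.8 = 10.7983.

x* = 10.7983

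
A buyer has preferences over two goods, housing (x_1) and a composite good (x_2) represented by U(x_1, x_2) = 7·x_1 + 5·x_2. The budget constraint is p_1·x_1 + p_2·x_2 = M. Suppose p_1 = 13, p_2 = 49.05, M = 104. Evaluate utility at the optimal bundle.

V = 56

Linear utility — the consumer picks whichever good has higher MU/price: 7/13 = 0.5385 vs 5/49.05 = 0.1019.
x_1 gives more utility per dollar, so spend all income on x_1: x_1* = M/p_1, x_2* = 0.
Numerically: x_1* = 8, x_2* = 0.
Utility at the optimum: U(8, 0) = 56.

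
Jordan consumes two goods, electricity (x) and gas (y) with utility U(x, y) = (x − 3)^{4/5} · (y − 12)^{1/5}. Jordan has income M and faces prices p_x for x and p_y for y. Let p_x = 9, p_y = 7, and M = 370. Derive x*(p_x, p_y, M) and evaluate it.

Discretionary income = 370 − 3·9 − 12·7 = 259; x* = 3 + 0.8·259/9 = 26.0222.

x* = 26.0222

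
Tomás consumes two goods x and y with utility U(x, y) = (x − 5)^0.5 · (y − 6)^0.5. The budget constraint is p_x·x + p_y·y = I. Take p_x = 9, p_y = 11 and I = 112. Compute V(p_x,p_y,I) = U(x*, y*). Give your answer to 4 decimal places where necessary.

MRS = (y−6)/(x−5). Tangency with p_x/p_y gives y−6 = (p_x/p_y)·(x−5).
Substituting into the budget: x* = 5 + 0.5·(I − 5·p_x − 6·p_y)/p_x, and y* = 6 + 0.5·(…)/p_y.
Discretionary income = 112 − 5·9 − 6·11 = 1; x* = 5 + 0.5·1/9 = 5.0556; y* = 6 + 0.5·1/11 = 6.0455.
Utility at the optimum: U(5.0556, 6.0455) = 0.0503.

V = 0.0503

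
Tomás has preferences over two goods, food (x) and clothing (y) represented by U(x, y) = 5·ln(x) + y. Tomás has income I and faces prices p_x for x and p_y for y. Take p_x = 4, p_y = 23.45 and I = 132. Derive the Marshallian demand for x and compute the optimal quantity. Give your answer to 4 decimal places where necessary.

x* = 29.3125

So x*(p_x,p_y) = 5·p_y/p_x, independent of income; and y* = (I − 5·p_y)/p_y.
At the given prices: x* = 5·23.45/4 = 29.3125.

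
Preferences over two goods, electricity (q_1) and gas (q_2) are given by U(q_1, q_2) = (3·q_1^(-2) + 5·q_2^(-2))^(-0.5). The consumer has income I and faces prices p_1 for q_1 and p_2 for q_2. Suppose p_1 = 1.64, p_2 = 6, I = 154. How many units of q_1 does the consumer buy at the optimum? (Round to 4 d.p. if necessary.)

MU_q_1 ∝ 3·q_1^(-3), MU_q_2 ∝ 5·q_2^(-3), so MRS = (3/5)·(q_2/q_1)^(3) = p_1/p_2.
Hence q_2/q_1 = ((5/3)·p_1/p_2)^(1/(3)), i.e. raised to the 1/3 power.
Substitute q_2 = (q_2/q_1)·q_1 into the budget: q_1* = I/(p_1 + p_2·(q_2/q_1)).
Numerically q_2/q_1 = 0.76945, so q_1* = 154/(1.64 + 6·0.76945) = 24.6136.

q_1* = 24.6136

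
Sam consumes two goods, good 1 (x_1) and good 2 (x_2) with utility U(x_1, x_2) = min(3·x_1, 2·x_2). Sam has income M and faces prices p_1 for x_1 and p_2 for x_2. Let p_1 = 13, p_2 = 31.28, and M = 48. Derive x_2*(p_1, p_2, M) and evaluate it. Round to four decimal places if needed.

x_2* = 1.2016

Leontief preferences: the optimum is at the kink where x_1/2 = x_2/3, i.e. x_2 = (3/2)·x_1.
Budget: p_1·x_1 + p_2·(3/2)·x_1 = M, so (2·p_1 + 3·p_2)·x_1 = 2·M.
Demand: x_1*(p_1,p_2,M) = 2·M/(2·p_1 + 3·p_2), x_2* = 3·M/(2·p_1 + 3·p_2).
Here 2·13 + 3·31.28 = 119.84, giving x_2* = 1.2016.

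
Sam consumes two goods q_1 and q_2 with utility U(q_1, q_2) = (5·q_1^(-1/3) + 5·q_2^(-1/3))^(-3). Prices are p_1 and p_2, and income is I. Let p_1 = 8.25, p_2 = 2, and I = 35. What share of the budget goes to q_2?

From the CES first-order condition, (q_2/q_1)^(4/3) = p_1/p_2.
Solve for the ratio: q_2/q_1 = [p_1/p_2]^(0.75).
Substitute q_2 = (q_2/q_1)·q_1 into the budget: q_1* = I/(p_1 + p_2·(q_2/q_1)).
Numerically q_2/q_1 = 2.894463, so q_1* = 35/(8.25 + 2·2.894463) = 2.4931 and q_2* = 2.894463·2.4931 = 7.2161.
Expenditure on q_2: 2·7.2161 = 14.4322; share = 0.4123.

share on q_2 = 0.4123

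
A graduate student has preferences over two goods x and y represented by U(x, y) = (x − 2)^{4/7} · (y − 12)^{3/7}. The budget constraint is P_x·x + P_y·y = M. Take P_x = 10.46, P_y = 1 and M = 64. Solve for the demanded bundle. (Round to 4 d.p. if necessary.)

x* = 3.6979, y* = 25.32

MRS = (4/3)·(y−12)/(x−2). Tangency with P_x/P_y gives y−12 = (3/4)·(P_x/P_y)·(x−2).
Substituting into the budget: x* = 2 + 4/7·(M − 2·P_x − 12·P_y)/P_x, and y* = 12 + 3/7·(…)/P_y.
Discretionary income = 64 − 2·10.46 − 12·1 = 31.08; x* = 2 + 4/7·31.08/10.46 = 3.6979; y* = 12 + 3/7·31.08/1 = 25.32.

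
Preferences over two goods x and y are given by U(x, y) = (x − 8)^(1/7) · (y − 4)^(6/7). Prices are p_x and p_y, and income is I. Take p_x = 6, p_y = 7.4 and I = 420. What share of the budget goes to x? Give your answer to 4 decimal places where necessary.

Discretionary income = 420 − 8·6 − 4·7.4 = 342.4; x* = 8 + 1/7·342.4/6 = 16.1524; y* = 4 + 6/7·342.4/7.4 = 43.6602.
Expenditure on x: 6·16.1524 = 96.9143; share = 0.2307.

share on x = 0.2307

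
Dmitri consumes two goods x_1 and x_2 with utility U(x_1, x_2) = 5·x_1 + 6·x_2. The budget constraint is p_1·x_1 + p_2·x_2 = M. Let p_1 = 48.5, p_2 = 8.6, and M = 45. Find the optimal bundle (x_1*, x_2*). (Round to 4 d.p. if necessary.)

x_1* = 0, x_2* = 5.2326

x_2 gives more utility per dollar, so spend all income on x_2: x_2* = M/p_2, x_1* = 0.
Numerically: x_1* = 0, x_2* = 5.2326.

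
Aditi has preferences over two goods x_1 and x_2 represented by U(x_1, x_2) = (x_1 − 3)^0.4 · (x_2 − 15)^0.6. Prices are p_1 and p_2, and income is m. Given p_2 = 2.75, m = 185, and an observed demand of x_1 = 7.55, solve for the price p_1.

p_1 = 10

Let x_1' = x_1−3, x_2' = x_2−15. MRS = (2/3)·x_2'/x_1' = p_1/p_2.
Substituting into the budget: x_1* = 3 + 0.4·(m − 3·p_1 − 15·p_2)/p_1, and x_2* = 15 + 0.6·(…)/p_2.
Set x_1* = 7.55 in the demand function and solve for p_1: p_1 = 10.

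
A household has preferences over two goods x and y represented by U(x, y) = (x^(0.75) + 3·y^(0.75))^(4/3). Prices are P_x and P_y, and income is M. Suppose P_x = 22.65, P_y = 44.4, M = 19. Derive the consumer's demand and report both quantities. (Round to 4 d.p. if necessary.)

From the CES first-order condition, (1/3)·(y/x)^(0.25) = P_x/P_y.
Solve for the ratio: y/x = [3·P_x/P_y]^(4).
Substitute y = (y/x)·x into the budget: x* = M/(P_x + P_y·(y/x)).
Numerically y/x = 5.485623, so x* = 19/(22.65 + 44.4·5.485623) = 0.0714 and y* = 5.485623·0.0714 = 0.3915.

x* = 0.0714, y* = 0.3915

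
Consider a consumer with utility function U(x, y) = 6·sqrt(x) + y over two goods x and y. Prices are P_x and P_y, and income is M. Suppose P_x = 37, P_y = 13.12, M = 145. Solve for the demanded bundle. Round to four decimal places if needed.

MU_x = 3/√x, MU_y = 1. Tangency: 3/√x = P_x/P_y.
Thus x* = (3·P_y/P_x)² — independent of M — with the rest of income spent on y.
Plugging in: x* = (3·13.12/37)² = 1.1316, y* = 7.8605.

x* = 1.1316, y* = 7.8605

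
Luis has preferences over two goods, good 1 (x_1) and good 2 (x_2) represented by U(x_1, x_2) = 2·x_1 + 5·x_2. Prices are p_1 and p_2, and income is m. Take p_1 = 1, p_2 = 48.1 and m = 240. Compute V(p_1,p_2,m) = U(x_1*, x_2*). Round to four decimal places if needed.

Perfect substitutes: compare marginal utility per dollar. 2/p_1 vs 5/p_2 → 2 vs 0.104.
x_1 gives more utility per dollar, so spend all income on x_1: x_1* = m/p_1, x_2* = 0.
Numerically: x_1* = 240, x_2* = 0.
Utility at the optimum: U(240, 0) = 480.

V = 480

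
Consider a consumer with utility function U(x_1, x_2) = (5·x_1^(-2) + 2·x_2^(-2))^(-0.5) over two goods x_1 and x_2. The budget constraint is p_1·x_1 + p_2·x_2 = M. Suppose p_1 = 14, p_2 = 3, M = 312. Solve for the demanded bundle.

MU_x_1 ∝ 5·x_1^(-3), MU_x_2 ∝ 2·x_2^(-3), so MRS = (5/2)·(x_2/x_1)^(3) = p_1/p_2.
Solve for the ratio: x_2/x_1 = [(2/5)·p_1/p_2]^(1/3).
With the ratio pinned down, the budget gives x_1* = M/(p_1 + p_2·(x_2/x_1)) and x_2* = (x_2/x_1)·x_1*.
Numerically x_2/x_1 = 1.231277, so x_1* = 312/(14 + 3·1.231277) = 17.6333 and x_2* = 1.231277·17.6333 = 21.7114.

x_1* = 17.6333, x_2* = 21.7114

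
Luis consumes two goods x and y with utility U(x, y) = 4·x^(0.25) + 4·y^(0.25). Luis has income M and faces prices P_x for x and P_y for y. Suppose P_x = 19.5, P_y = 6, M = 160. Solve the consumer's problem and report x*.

x* = 3.3069

From the CES first-order condition, (y/x)^(0.75) = P_x/P_y.
Solve for the ratio: y/x = [P_x/P_y]^(4/3).
With the ratio pinned down, the budget gives x* = M/(P_x + P_y·(y/x)) and y* = (y/x)·x*.
Numerically y/x = 4.814056, so x* = 160/(19.5 + 6·4.814056) = 3.3069.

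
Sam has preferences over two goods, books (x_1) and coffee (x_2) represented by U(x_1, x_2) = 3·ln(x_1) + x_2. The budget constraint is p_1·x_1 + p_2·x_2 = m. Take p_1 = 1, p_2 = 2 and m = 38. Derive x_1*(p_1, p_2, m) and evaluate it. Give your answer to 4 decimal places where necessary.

x_1* = 6

Set MRS = p_1/p_2: (3/x_1)/1 = p_1/p_2.
So x_1*(p_1,p_2) = 3·p_2/p_1, independent of income; and x_2* = (m − 3·p_2)/p_2.
At the given prices: x_1* = 3·2/1 = 6.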